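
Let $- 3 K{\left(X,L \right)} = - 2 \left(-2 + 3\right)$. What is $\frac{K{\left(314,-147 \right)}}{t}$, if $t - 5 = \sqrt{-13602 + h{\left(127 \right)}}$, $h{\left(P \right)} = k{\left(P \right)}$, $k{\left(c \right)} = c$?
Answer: $\frac{1}{4050} - \frac{7 i \sqrt{11}}{4050} \approx 0.00024691 - 0.0057324 i$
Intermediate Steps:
$h{\left(P \right)} = P$
$K{\left(X,L \right)} = \frac{2}{3}$ ($K{\left(X,L \right)} = - \frac{\left(-2\right) \left(-2 + 3\right)}{3} = - \frac{\left(-2\right) 1}{3} = \left(- \frac{1}{3}\right) \left(-2\right) = \frac{2}{3}$)
$t = 5 + 35 i \sqrt{11}$ ($t = 5 + \sqrt{-13602 + 127} = 5 + \sqrt{-13475} = 5 + 35 i \sqrt{11} \approx 5.0 + 116.08 i$)
$\frac{K{\left(314,-147 \right)}}{t} = \frac{2}{3 \left(5 + 35 i \sqrt{11}\right)}$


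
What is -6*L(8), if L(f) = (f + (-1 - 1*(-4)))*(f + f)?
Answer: -1056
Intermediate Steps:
L(f) = 2*f*(3 + f) (L(f) = (f + (-1 + 4))*(2*f) = (f + 3)*(2*f) = (3 + f)*(2*f) = 2*f*(3 + f))
-6*L(8) = -12*8*(3 + 8) = -12*8*11 = -6*176 = -1056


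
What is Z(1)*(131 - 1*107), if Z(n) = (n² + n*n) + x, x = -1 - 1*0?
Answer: 24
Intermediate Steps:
x = -1 (x = -1 + 0 = -1)
Z(n) = -1 + 2*n² (Z(n) = (n² + n*n) - 1 = (n² + n²) - 1 = 2*n² - 1 = -1 + 2*n²)
Z(1)*(131 - 1*107) = (-1 + 2*1²)*(131 - 1*107) = (-1 + 2*1)*(131 - 107) = (-1 + 2)*24 = 1*24 = 24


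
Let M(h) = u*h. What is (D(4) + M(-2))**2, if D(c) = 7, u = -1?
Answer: 81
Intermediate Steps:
M(h) = -h
(D(4) + M(-2))**2 = (7 - 1*(-2))**2 = (7 + 2)**2 = 9**2 = 81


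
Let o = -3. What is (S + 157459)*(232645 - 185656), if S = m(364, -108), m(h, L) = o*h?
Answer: 7347528963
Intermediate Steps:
m(h, L) = -3*h
S = -1092 (S = -3*364 = -1092)
(S + 157459)*(232645 - 185656) = (-1092 + 157459)*(232645 - 185656) = 156367*46989 = 7347528963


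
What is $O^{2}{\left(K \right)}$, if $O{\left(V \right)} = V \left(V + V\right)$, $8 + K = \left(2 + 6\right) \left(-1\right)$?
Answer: $262144$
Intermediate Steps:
$K = -16$ ($K = -8 + \left(2 + 6\right) \left(-1\right) = -8 + 8 \left(-1\right) = -8 - 8 = -16$)
$O{\left(V \right)} = 2 V^{2}$ ($O{\left(V \right)} = V 2 V = 2 V^{2}$)
$O^{2}{\left(K \right)} = \left(2 \left(-16\right)^{2}\right)^{2} = \left(2 \cdot 256\right)^{2} = 512^{2} = 262144$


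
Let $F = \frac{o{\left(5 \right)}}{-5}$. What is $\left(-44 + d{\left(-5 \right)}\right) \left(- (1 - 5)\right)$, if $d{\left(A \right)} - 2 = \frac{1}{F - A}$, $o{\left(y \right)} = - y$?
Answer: $- \frac{502}{3} \approx -167.33$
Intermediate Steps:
$F = 1$ ($F = \frac{\left(-1\right) 5}{-5} = \left(-5\right) \left(- \frac{1}{5}\right) = 1$)
$d{\left(A \right)} = 2 + \frac{1}{1 - A}$
$\left(-44 + d{\left(-5 \right)}\right) \left(- (1 - 5)\right) = \left(-44 + \frac{-3 + 2 \left(-5\right)}{-1 - 5}\right) \left(- (1 - 5)\right) = \left(-44 + \frac{-3 - 10}{-6}\right) \left(\left(-1\right) \left(-4\right)\right) = \left(-44 - - \frac{13}{6}\right) 4 = \left(-44 + \frac{13}{6}\right) 4 = \left(- \frac{251}{6}\right) 4 = - \frac{502}{3}$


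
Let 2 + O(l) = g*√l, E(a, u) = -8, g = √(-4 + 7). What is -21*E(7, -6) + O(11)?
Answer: 166 + √33 ≈ 171.74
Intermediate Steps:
g = √3 ≈ 1.7320
O(l) = -2 + √3*√l
-21*E(7, -6) + O(11) = -21*(-8) + (-2 + √3*√11) = 168 + (-2 + √33) = 166 + √33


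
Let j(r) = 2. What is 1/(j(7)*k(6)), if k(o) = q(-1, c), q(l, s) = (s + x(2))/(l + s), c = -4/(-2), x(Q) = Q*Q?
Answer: 1/12 ≈ 0.083333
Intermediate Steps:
x(Q) = Q**2
c = 2 (c = -4*(-1/2) = 2)
q(l, s) = (4 + s)/(l + s) (q(l, s) = (s + 2**2)/(l + s) = (s + 4)/(l + s) = (4 + s)/(l + s))
k(o) = 6 (k(o) = (4 + 2)/(-1 + 2) = 6/1 = 1*6 = 6)
1/(j(7)*k(6)) = 1/(2*6) = 1/12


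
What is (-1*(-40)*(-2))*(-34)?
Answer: 2720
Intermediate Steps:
(-1*(-40)*(-2))*(-34) = (40*(-2))*(-34) = -80*(-34) = 2720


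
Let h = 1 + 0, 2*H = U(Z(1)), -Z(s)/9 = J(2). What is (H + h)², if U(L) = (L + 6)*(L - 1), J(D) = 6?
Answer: 1745041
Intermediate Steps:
Z(s) = -54 (Z(s) = -9*6 = -54)
U(L) = (-1 + L)*(6 + L) (U(L) = (6 + L)*(-1 + L) = (-1 + L)*(6 + L))
H = 1320 (H = (-6 + (-54)² + 5*(-54))/2 = (-6 + 2916 - 270)/2 = (½)*2640 = 1320)
h = 1
(H + h)² = (1320 + 1)² = 1321² = 1745041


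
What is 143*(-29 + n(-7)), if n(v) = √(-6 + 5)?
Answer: -4147 + 143*I ≈ -4147.0 + 143.0*I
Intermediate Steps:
n(v) = I (n(v) = √(-1) = I)
143*(-29 + n(-7)) = 143*(-29 + I) = -4147 + 143*I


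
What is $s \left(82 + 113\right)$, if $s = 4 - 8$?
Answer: $-780$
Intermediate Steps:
$s = -4$ ($s = 4 - 8 = -4$)
$s \left(82 + 113\right) = - 4 \left(82 + 113\right) = \left(-4\right) 195 = -780$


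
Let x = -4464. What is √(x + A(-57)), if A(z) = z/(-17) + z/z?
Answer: I*√1288838/17 ≈ 66.781*I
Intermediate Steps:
A(z) = 1 - z/17 (A(z) = z*(-1/17) + 1 = -z/17 + 1 = 1 - z/17)
√(x + A(-57)) = √(-4464 + (1 - 1/17*(-57))) = √(-4464 + (1 + 57/17)) = √(-4464 + 74/17) = √(-75814/17) = I*√1288838/17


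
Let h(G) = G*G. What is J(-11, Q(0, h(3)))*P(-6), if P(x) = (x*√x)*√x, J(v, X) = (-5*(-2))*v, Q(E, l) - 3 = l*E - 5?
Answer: -3960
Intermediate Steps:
h(G) = G²
Q(E, l) = -2 + E*l (Q(E, l) = 3 + (l*E - 5) = 3 + (E*l - 5) = 3 + (-5 + E*l) = -2 + E*l)
J(v, X) = 10*v
P(x) = x² (P(x) = x^(3/2)*√x = x²)
J(-11, Q(0, h(3)))*P(-6) = (10*(-11))*(-6)² = -110*36 = -3960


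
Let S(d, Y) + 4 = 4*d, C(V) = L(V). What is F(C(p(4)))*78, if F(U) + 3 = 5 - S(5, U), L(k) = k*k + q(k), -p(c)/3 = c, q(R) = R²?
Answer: -1092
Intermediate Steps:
p(c) = -3*c
L(k) = 2*k² (L(k) = k*k + k² = k² + k² = 2*k²)
C(V) = 2*V²
S(d, Y) = -4 + 4*d
F(U) = -14 (F(U) = -3 + (5 - (-4 + 4*5)) = -3 + (5 - (-4 + 20)) = -3 + (5 - 1*16) = -3 + (5 - 16) = -3 - 11 = -14)
F(C(p(4)))*78 = -14*78 = -1092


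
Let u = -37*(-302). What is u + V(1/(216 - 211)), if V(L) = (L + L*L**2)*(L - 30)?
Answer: 6979876/625 ≈ 11168.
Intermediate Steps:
u = 11174
V(L) = (-30 + L)*(L + L**3) (V(L) = (L + L**3)*(-30 + L) = (-30 + L)*(L + L**3))
u + V(1/(216 - 211)) = 11174 + (-30 + 1/(216 - 211) + (1/(216 - 211))**3 - 30/(216 - 211)**2)/(216 - 211) = 11174 + (-30 + 1/5 + (1/5)**3 - 30*(1/5)**2)/5 = 11174 + (-30 + 1/5 + 1/125 - 30*1/25)/5 = 11174 + (-30 + 1/5 + 1/125 - 6/5)/5 = 11174 + (1/5)*(-3874/125) = 11174 - 3874/625 = 6979876/625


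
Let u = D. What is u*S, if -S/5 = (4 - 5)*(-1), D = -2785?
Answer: 13925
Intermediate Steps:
u = -2785
S = -5 (S = -5*(4 - 5)*(-1) = -(-5)*(-1) = -5*1 = -5)
u*S = -2785*(-5) = 13925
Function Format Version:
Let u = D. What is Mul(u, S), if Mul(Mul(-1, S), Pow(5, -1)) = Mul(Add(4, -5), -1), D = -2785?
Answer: 13925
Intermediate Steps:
u = -2785
S = -5 (S = Mul(-5, Mul(Add(4, -5), -1)) = Mul(-5, Mul(-1, -1)) = Mul(-5, 1) = -5)
Mul(u, S) = Mul(-2785, -5) = 13925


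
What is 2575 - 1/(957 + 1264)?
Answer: 5719074/2221 ≈ 2575.0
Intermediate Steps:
2575 - 1/(957 + 1264) = 2575 - 1/2221 = 5719074/2221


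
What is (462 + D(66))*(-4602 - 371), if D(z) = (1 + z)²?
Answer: -24621323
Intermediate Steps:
(462 + D(66))*(-4602 - 371) = (462 + (1 + 66)²)*(-4602 - 371) = (462 + 67²)*(-4973) = (462 + 4489)*(-4973) = 4951*(-4973) = -24621323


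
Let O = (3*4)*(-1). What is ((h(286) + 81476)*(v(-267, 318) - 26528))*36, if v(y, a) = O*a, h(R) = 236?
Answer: -89260881408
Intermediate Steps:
O = -12 (O = 12*(-1) = -12)
v(y, a) = -12*a
((h(286) + 81476)*(v(-267, 318) - 26528))*36 = ((236 + 81476)*(-12*318 - 26528))*36 = (81712*(-3816 - 26528))*36 = (81712*(-30344))*36 = -2479468928*36 = -89260881408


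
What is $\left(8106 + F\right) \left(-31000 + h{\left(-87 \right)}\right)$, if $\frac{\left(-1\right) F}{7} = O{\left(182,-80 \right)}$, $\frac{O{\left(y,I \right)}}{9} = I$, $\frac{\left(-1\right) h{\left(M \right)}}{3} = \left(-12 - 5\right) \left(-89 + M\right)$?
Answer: $-525524496$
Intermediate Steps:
$h{\left(M \right)} = -4539 + 51 M$ ($h{\left(M \right)} = - 3 \left(-12 - 5\right) \left(-89 + M\right) = - 3 \left(- 17 \left(-89 + M\right)\right) = - 3 \left(1513 - 17 M\right) = -4539 + 51 M$)
$O{\left(y,I \right)} = 9 I$
$F = 5040$ ($F = - 7 \cdot 9 \left(-80\right) = \left(-7\right) \left(-720\right) = 5040$)
$\left(8106 + F\right) \left(-31000 + h{\left(-87 \right)}\right) = \left(8106 + 5040\right) \left(-31000 + \left(-4539 + 51 \left(-87\right)\right)\right) = 13146 \left(-31000 - 8976\right) = 13146 \left(-39976\right) = -525524496$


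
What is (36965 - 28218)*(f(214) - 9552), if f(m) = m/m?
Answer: -83542597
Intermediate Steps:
f(m) = 1
(36965 - 28218)*(f(214) - 9552) = (36965 - 28218)*(1 - 9552) = 8747*(-9551) = -83542597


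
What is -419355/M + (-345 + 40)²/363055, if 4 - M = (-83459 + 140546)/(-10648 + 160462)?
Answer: -506866015390825/4374159251 ≈ -1.1588e+5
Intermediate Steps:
M = 60241/16646 (M = 4 - (-83459 + 140546)/(-10648 + 160462) = 4 - 57087/149814 = 4 - 1*6343/16646 = 4 - 6343/16646 = 60241/16646 ≈ 3.6189)
-419355/M + (-345 + 40)²/363055 = -419355/60241/16646 + (-345 + 40)²/363055 = -419355*16646/60241 + (-305)²*(1/363055) = -6980583330/60241 + 93025*(1/363055) = -6980583330/60241 + 18605/72611 = -506866015390825/4374159251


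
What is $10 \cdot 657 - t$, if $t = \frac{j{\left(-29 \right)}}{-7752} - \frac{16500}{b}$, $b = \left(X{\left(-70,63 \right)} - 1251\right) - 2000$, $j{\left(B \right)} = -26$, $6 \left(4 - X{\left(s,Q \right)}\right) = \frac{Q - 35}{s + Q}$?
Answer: $\frac{247814762873}{37748364} \approx 6564.9$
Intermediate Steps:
$X{\left(s,Q \right)} = 4 - \frac{-35 + Q}{6 \left(Q + s\right)}$ ($X{\left(s,Q \right)} = 4 - \frac{\left(Q - 35\right) \frac{1}{s + Q}}{6} = 4 - \frac{\left(-35 + Q\right) \frac{1}{Q + s}}{6} = 4 - \frac{\frac{1}{Q + s} \left(-35 + Q\right)}{6} = 4 - \frac{-35 + Q}{6 \left(Q + s\right)}$)
$b = - \frac{9739}{3}$ ($b = \left(\frac{35 + 23 \cdot 63 + 24 \left(-70\right)}{6 \left(63 - 70\right)} - 1251\right) - 2000 = \left(\frac{35 + 1449 - 1680}{6 \left(-7\right)} - 1251\right) - 2000 = \left(\frac{1}{6} \left(- \frac{1}{7}\right) \left(-196\right) - 1251\right) - 2000 = \left(\frac{14}{3} - 1251\right) - 2000 = - \frac{3739}{3} - 2000 = - \frac{9739}{3} \approx -3246.3$)
$t = \frac{191988607}{37748364}$ ($t = - \frac{26}{-7752} - \frac{16500}{- \frac{9739}{3}} = \left(-26\right) \left(- \frac{1}{7752}\right) - - \frac{49500}{9739} = \frac{13}{3876} + \frac{49500}{9739} = \frac{191988607}{37748364} \approx 5.086$)
$10 \cdot 657 - t = 10 \cdot 657 - \frac{191988607}{37748364} = 6570 - \frac{191988607}{37748364} = \frac{247814762873}{37748364}$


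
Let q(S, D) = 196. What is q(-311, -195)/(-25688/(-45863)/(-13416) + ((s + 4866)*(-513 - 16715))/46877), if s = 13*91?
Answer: -7765510501812/88079042644409 ≈ -0.088165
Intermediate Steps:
s = 1183
q(-311, -195)/(-25688/(-45863)/(-13416) + ((s + 4866)*(-513 - 16715))/46877) = 196/(-25688/(-45863)/(-13416) + ((1183 + 4866)*(-513 - 16715))/46877) = 196/(-25688*(-1/45863)*(-1/13416) + (6049*(-17228))*(1/46877)) = 196/((25688/45863)*(-1/13416) - 104212172*1/46877) = 196/(-247/5916327 - 104212172/46877) = 196/(-616553298510863/277339660779) = 196*(-277339660779/616553298510863) = -7765510501812/88079042644409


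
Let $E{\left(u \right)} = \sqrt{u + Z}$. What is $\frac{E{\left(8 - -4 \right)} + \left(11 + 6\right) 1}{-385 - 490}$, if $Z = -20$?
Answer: $- \frac{17}{875} - \frac{2 i \sqrt{2}}{875} \approx -0.019429 - 0.0032325 i$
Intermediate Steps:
$E{\left(u \right)} = \sqrt{-20 + u}$ ($E{\left(u \right)} = \sqrt{u - 20} = \sqrt{-20 + u}$)
$\frac{E{\left(8 - -4 \right)} + \left(11 + 6\right) 1}{-385 - 490} = \frac{\sqrt{-20 + \left(8 - -4\right)} + \left(11 + 6\right) 1}{-385 - 490} = \frac{\sqrt{-20 + \left(8 + 4\right)} + 17 \cdot 1}{-875} = \left(\sqrt{-20 + 12} + 17\right) \left(- \frac{1}{875}\right) = \left(\sqrt{-8} + 17\right) \left(- \frac{1}{875}\right) = \left(2 i \sqrt{2} + 17\right) \left(- \frac{1}{875}\right) = \left(17 + 2 i \sqrt{2}\right) \left(- \frac{1}{875}\right) = - \frac{17}{875} - \frac{2 i \sqrt{2}}{875}$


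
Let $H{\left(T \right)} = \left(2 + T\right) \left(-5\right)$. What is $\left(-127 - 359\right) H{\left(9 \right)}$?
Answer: $26730$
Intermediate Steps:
$H{\left(T \right)} = -10 - 5 T$
$\left(-127 - 359\right) H{\left(9 \right)} = \left(-127 - 359\right) \left(-10 - 45\right) = \left(-127 - 359\right) \left(-55\right) = \left(-486\right) \left(-55\right) = 26730$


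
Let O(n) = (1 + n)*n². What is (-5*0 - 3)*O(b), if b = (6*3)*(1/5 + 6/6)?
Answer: -3954096/125 ≈ -31633.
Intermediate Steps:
b = 108/5 (b = 18*(1*(⅕) + 6*(⅙)) = 18*(⅕ + 1) = 18*(6/5) = 108/5 ≈ 21.600)
O(n) = n²*(1 + n)
(-5*0 - 3)*O(b) = (-5*0 - 3)*((108/5)²*(1 + 108/5)) = (0 - 3)*((11664/25)*(113/5)) = -3*1318032/125 = -3954096/125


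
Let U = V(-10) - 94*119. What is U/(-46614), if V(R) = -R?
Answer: 5588/23307 ≈ 0.23976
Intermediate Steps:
U = -11176 (U = -1*(-10) - 94*119 = 10 - 11186 = -11176)
U/(-46614) = -11176/(-46614) = -11176*(-1/46614) = 5588/23307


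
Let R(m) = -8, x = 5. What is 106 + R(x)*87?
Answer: -590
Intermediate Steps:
106 + R(x)*87 = 106 - 8*87 = 106 - 696 = -590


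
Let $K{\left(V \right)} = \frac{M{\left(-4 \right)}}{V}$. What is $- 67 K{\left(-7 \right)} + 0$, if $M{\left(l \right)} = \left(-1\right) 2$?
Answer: $- \frac{134}{7} \approx -19.143$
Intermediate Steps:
$M{\left(l \right)} = -2$
$K{\left(V \right)} = - \frac{2}{V}$
$- 67 K{\left(-7 \right)} + 0 = - 67 \left(- \frac{2}{-7}\right) + 0 = - 67 \left(\left(-2\right) \left(- \frac{1}{7}\right)\right) + 0 = \left(-67\right) \frac{2}{7} + 0 = - \frac{134}{7} + 0 = - \frac{134}{7}$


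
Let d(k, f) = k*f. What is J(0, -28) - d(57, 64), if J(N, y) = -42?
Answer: -3690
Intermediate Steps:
d(k, f) = f*k
J(0, -28) - d(57, 64) = -42 - 64*57 = -42 - 1*3648 = -42 - 3648 = -3690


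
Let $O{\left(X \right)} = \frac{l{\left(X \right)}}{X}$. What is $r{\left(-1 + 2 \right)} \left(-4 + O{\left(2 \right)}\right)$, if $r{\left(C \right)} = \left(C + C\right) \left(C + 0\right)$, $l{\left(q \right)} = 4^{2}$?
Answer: $8$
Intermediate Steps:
$l{\left(q \right)} = 16$
$r{\left(C \right)} = 2 C^{2}$ ($r{\left(C \right)} = 2 C C = 2 C^{2}$)
$O{\left(X \right)} = \frac{16}{X}$
$r{\left(-1 + 2 \right)} \left(-4 + O{\left(2 \right)}\right) = 2 \left(-1 + 2\right)^{2} \left(-4 + \frac{16}{2}\right) = 2 \cdot 1^{2} \left(-4 + 16 \cdot \frac{1}{2}\right) = 2 \cdot 1 \left(-4 + 8\right) = 2 \cdot 4 = 8$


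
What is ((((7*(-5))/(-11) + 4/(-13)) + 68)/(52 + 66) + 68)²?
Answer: 1339961359489/284731876 ≈ 4706.0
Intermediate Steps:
((((7*(-5))/(-11) + 4/(-13)) + 68)/(52 + 66) + 68)² = (((-35*(-1/11) + 4*(-1/13)) + 68)/118 + 68)² = (((35/11 - 4/13) + 68)*(1/118) + 68)² = ((411/143 + 68)*(1/118) + 68)² = ((10135/143)*(1/118) + 68)² = (10135/16874 + 68)² = (1157567/16874)² = 1339961359489/284731876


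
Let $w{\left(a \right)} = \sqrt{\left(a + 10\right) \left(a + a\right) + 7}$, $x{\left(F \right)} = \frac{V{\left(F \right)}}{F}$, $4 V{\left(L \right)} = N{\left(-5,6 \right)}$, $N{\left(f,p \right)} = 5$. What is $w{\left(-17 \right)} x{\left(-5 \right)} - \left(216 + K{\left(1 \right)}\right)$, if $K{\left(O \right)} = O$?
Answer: $-217 - \frac{7 \sqrt{5}}{4} \approx -220.91$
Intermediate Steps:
$V{\left(L \right)} = \frac{5}{4}$ ($V{\left(L \right)} = \frac{1}{4} \cdot 5 = \frac{5}{4}$)
$x{\left(F \right)} = \frac{5}{4 F}$
$w{\left(a \right)} = \sqrt{7 + 2 a \left(10 + a\right)}$ ($w{\left(a \right)} = \sqrt{\left(10 + a\right) 2 a + 7} = \sqrt{2 a \left(10 + a\right) + 7} = \sqrt{7 + 2 a \left(10 + a\right)}$)
$w{\left(-17 \right)} x{\left(-5 \right)} - \left(216 + K{\left(1 \right)}\right) = \sqrt{7 + 2 \left(-17\right)^{2} + 20 \left(-17\right)} \frac{5}{4 \left(-5\right)} - 217 = \sqrt{7 + 2 \cdot 289 - 340} \cdot \frac{5}{4} \left(- \frac{1}{5}\right) - 217 = \sqrt{7 + 578 - 340} \left(- \frac{1}{4}\right) - 217 = \sqrt{245} \left(- \frac{1}{4}\right) - 217 = 7 \sqrt{5} \left(- \frac{1}{4}\right) - 217 = - \frac{7 \sqrt{5}}{4} - 217 = -217 - \frac{7 \sqrt{5}}{4}$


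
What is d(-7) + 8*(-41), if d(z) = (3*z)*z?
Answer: -181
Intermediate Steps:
d(z) = 3*z²
d(-7) + 8*(-41) = 3*(-7)² + 8*(-41) = 3*49 - 328 = 147 - 328 = -181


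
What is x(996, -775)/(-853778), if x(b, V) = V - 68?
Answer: 843/853778 ≈ 0.00098738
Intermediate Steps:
x(b, V) = -68 + V
x(996, -775)/(-853778) = (-68 - 775)/(-853778) = -843*(-1/853778) = 843/853778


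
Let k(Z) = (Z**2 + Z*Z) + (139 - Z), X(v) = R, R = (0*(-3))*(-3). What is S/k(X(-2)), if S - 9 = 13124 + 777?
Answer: 13910/139 ≈ 100.07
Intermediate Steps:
R = 0 (R = 0*(-3) = 0)
X(v) = 0
k(Z) = 139 - Z + 2*Z**2 (k(Z) = (Z**2 + Z**2) + (139 - Z) = 2*Z**2 + (139 - Z) = 139 - Z + 2*Z**2)
S = 13910 (S = 9 + (13124 + 777) = 9 + 13901 = 13910)
S/k(X(-2)) = 13910/(139 - 1*0 + 2*0**2) = 13910/(139 + 0 + 2*0) = 13910/(139 + 0 + 0) = 13910/139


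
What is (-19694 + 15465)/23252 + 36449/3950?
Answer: 415403799/45922700 ≈ 9.0457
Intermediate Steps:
(-19694 + 15465)/23252 + 36449/3950 = -4229*1/23252 + 36449*(1/3950) = -4229/23252 + 36449/3950 = 415403799/45922700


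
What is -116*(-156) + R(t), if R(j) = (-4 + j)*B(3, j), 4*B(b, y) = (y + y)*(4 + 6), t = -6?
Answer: 18396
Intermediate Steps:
B(b, y) = 5*y (B(b, y) = ((y + y)*(4 + 6))/4 = ((2*y)*10)/4 = (20*y)/4 = 5*y)
R(j) = 5*j*(-4 + j) (R(j) = (-4 + j)*(5*j) = 5*j*(-4 + j))
-116*(-156) + R(t) = -116*(-156) + 5*(-6)*(-4 - 6) = 18096 + 5*(-6)*(-10) = 18096 + 300 = 18396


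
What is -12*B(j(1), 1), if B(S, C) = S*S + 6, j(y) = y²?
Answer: -84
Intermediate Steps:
B(S, C) = 6 + S² (B(S, C) = S² + 6 = 6 + S²)
-12*B(j(1), 1) = -12*(6 + (1²)²) = -12*(6 + 1²) = -12*(6 + 1) = -12*7 = -84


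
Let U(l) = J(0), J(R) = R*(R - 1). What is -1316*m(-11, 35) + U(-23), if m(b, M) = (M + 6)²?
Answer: -2212196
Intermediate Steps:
J(R) = R*(-1 + R)
m(b, M) = (6 + M)²
U(l) = 0 (U(l) = 0*(-1 + 0) = 0*(-1) = 0)
-1316*m(-11, 35) + U(-23) = -1316*(6 + 35)² + 0 = -1316*41² + 0 = -1316*1681 + 0 = -2212196 + 0 = -2212196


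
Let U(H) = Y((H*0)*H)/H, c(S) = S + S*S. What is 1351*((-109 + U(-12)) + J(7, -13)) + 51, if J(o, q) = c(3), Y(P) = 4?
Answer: -394339/3 ≈ -1.3145e+5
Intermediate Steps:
c(S) = S + S²
J(o, q) = 12 (J(o, q) = 3*(1 + 3) = 3*4 = 12)
U(H) = 4/H
1351*((-109 + U(-12)) + J(7, -13)) + 51 = 1351*((-109 + 4/(-12)) + 12) + 51 = 1351*((-109 + 4*(-1/12)) + 12) + 51 = 1351*((-109 - ⅓) + 12) + 51 = 1351*(-328/3 + 12) + 51 = 1351*(-292/3) + 51 = -394492/3 + 51 = -394339/3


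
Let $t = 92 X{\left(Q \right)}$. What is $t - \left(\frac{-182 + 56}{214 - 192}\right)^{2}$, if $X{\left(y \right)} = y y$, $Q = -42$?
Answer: $\frac{19632879}{121} \approx 1.6226 \cdot 10^{5}$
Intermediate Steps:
$X{\left(y \right)} = y^{2}$
$t = 162288$ ($t = 92 \left(-42\right)^{2} = 92 \cdot 1764 = 162288$)
$t - \left(\frac{-182 + 56}{214 - 192}\right)^{2} = 162288 - \left(\frac{-182 + 56}{214 - 192}\right)^{2} = 162288 - \left(- \frac{126}{22}\right)^{2} = 162288 - \left(\left(-126\right) \frac{1}{22}\right)^{2} = 162288 - \left(- \frac{63}{11}\right)^{2} = 162288 - \frac{3969}{121} = \frac{19632879}{121}$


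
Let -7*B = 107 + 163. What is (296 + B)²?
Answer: 3247204/49 ≈ 66270.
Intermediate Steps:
B = -270/7 (B = -(107 + 163)/7 = -⅐*270 = -270/7 ≈ -38.571)
(296 + B)² = (296 - 270/7)² = (1802/7)² = 3247204/49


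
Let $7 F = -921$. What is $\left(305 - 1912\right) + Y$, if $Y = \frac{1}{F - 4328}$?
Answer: $- \frac{50165726}{31217} \approx -1607.0$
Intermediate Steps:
$F = - \frac{921}{7}$ ($F = \frac{1}{7} \left(-921\right) = - \frac{921}{7} \approx -131.57$)
$Y = - \frac{7}{31217}$ ($Y = \frac{1}{- \frac{921}{7} - 4328} = \frac{1}{- \frac{31217}{7}} = - \frac{7}{31217} \approx -0.00022424$)
$\left(305 - 1912\right) + Y = \left(305 - 1912\right) - \frac{7}{31217} = -1607 - \frac{7}{31217} = - \frac{50165726}{31217}$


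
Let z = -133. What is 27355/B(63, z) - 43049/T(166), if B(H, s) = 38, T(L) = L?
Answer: 726267/1577 ≈ 460.54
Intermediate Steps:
27355/B(63, z) - 43049/T(166) = 27355/38 - 43049/166 = 726267/1577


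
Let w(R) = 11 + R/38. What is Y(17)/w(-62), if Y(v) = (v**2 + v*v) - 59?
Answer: 9861/178 ≈ 55.399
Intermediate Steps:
w(R) = 11 + R/38 (w(R) = 11 + R*(1/38) = 11 + R/38)
Y(v) = -59 + 2*v**2 (Y(v) = (v**2 + v**2) - 59 = 2*v**2 - 59 = -59 + 2*v**2)
Y(17)/w(-62) = (-59 + 2*17**2)/(11 + (1/38)*(-62)) = (-59 + 2*289)/(11 - 31/19) = (-59 + 578)/(178/19) = 519*(19/178) = 9861/178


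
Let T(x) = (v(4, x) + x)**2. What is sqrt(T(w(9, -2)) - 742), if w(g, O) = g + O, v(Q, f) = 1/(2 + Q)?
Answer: 23*I*sqrt(47)/6 ≈ 26.28*I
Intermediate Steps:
w(g, O) = O + g
T(x) = (1/6 + x)**2 (T(x) = (1/(2 + 4) + x)**2 = (1/6 + x)**2)
sqrt(T(w(9, -2)) - 742) = sqrt((1 + 6*(-2 + 9))**2/36 - 742) = sqrt((1 + 6*7)**2/36 - 742) = sqrt((1 + 42)**2/36 - 742) = sqrt((1/36)*43**2 - 742) = sqrt((1/36)*1849 - 742) = sqrt(1849/36 - 742) = sqrt(-24863/36) = 23*I*sqrt(47)/6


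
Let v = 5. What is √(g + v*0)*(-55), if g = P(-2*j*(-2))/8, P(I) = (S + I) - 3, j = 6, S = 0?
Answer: -55*√42/4 ≈ -89.110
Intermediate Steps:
P(I) = -3 + I (P(I) = (0 + I) - 3 = I - 3 = -3 + I)
g = 21/8 (g = (-3 - 2*6*(-2))/8 = (-3 - 12*(-2))*(⅛) = (-3 + 24)*(⅛) = 21*(⅛) = 21/8 ≈ 2.6250)
√(g + v*0)*(-55) = √(21/8 + 5*0)*(-55) = √(21/8 + 0)*(-55) = √(21/8)*(-55) = (√42/4)*(-55) = -55*√42/4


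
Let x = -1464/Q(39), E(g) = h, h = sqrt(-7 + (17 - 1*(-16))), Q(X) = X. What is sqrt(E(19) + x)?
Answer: sqrt(-6344 + 169*sqrt(26))/13 ≈ 5.6956*I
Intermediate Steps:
h = sqrt(26) (h = sqrt(-7 + (17 + 16)) = sqrt(-7 + 33) = sqrt(26) ≈ 5.0990)
E(g) = sqrt(26)
x = -488/13 (x = -1464/39 = -1464*1/39 = -488/13 ≈ -37.538)
sqrt(E(19) + x) = sqrt(sqrt(26) - 488/13) = sqrt(-488/13 + sqrt(26))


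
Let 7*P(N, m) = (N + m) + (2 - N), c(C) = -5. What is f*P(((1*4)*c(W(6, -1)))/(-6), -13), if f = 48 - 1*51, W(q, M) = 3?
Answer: 33/7 ≈ 4.7143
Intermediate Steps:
f = -3 (f = 48 - 51 = -3)
P(N, m) = 2/7 + m/7 (P(N, m) = ((N + m) + (2 - N))/7 = (2 + m)/7 = 2/7 + m/7)
f*P(((1*4)*c(W(6, -1)))/(-6), -13) = -3*(2/7 + (⅐)*(-13)) = -3*(2/7 - 13/7) = -3*(-11/7) = 33/7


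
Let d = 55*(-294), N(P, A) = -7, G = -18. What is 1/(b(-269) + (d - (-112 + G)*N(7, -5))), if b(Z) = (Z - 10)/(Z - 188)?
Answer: -457/7805281 ≈ -5.8550e-5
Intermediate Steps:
d = -16170
b(Z) = (-10 + Z)/(-188 + Z)
1/(b(-269) + (d - (-112 + G)*N(7, -5))) = 1/((-10 - 269)/(-188 - 269) + (-16170 - (-112 - 18)*(-7))) = 1/(-279/(-457) + (-16170 - (-130)*(-7))) = 1/(-1/457*(-279) + (-16170 - 1*910)) = 1/(279/457 + (-16170 - 910)) = 1/(279/457 - 17080) = 1/(-7805281/457) = -457/7805281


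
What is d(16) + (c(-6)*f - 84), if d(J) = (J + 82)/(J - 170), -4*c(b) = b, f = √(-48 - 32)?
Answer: -931/11 + 6*I*√5 ≈ -84.636 + 13.416*I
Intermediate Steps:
f = 4*I*√5 (f = √(-80) = 4*I*√5 ≈ 8.9443*I)
c(b) = -b/4
d(J) = (82 + J)/(-170 + J)
d(16) + (c(-6)*f - 84) = (82 + 16)/(-170 + 16) + ((-¼*(-6))*(4*I*√5) - 84) = 98/(-154) + (3*(4*I*√5)/2 - 84) = -1/154*98 + (6*I*√5 - 84) = -7/11 + (-84 + 6*I*√5) = -931/11 + 6*I*√5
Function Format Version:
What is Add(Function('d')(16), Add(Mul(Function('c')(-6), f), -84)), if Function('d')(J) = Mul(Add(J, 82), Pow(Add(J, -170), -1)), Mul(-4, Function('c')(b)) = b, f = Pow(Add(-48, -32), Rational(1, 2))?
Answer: Add(Rational(-931, 11), Mul(6, I, Pow(5, Rational(1, 2)))) ≈ Add(-84.636, Mul(13.416, I))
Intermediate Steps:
f = Mul(4, I, Pow(5, Rational(1, 2))) (f = Pow(-80, Rational(1, 2)) = Mul(4, I, Pow(5, Rational(1, 2))) ≈ Mul(8.9443, I))
Function('c')(b) = Mul(Rational(-1, 4), b)
Function('d')(J) = Mul(Pow(Add(-170, J), -1), Add(82, J)) (Function('d')(J) = Mul(Add(82, J), Pow(Add(-170, J), -1)) = Mul(Pow(Add(-170, J), -1), Add(82, J)))
Add(Function('d')(16), Add(Mul(Function('c')(-6), f), -84)) = Add(Mul(Pow(Add(-170, 16), -1), Add(82, 16)), Add(Mul(Mul(Rational(-1, 4), -6), Mul(4, I, Pow(5, Rational(1, 2)))), -84)) = Add(Mul(Pow(-154, -1), 98), Add(Mul(Rational(3, 2), Mul(4, I, Pow(5, Rational(1, 2)))), -84)) = Add(Mul(Rational(-1, 154), 98), Add(Mul(6, I, Pow(5, Rational(1, 2))), -84)) = Add(Rational(-7, 11), Add(-84, Mul(6, I, Pow(5, Rational(1, 2))))) = Add(Rational(-931, 11), Mul(6, I, Pow(5, Rational(1, 2))))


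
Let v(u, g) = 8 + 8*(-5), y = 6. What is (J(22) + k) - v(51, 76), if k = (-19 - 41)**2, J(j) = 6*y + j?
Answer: 3690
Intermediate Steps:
v(u, g) = -32 (v(u, g) = 8 - 40 = -32)
J(j) = 36 + j (J(j) = 6*6 + j = 36 + j)
k = 3600 (k = (-60)**2 = 3600)
(J(22) + k) - v(51, 76) = ((36 + 22) + 3600) - 1*(-32) = (58 + 3600) + 32 = 3658 + 32 = 3690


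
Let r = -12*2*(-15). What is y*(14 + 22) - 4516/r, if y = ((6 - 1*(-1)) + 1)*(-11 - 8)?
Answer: -493609/90 ≈ -5484.5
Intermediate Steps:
r = 360 (r = -24*(-15) = 360)
y = -152 (y = ((6 + 1) + 1)*(-19) = (7 + 1)*(-19) = 8*(-19) = -152)
y*(14 + 22) - 4516/r = -152*(14 + 22) - 4516/360 = -152*36 - 4516*1/360 = -5472 - 1129/90 = -493609/90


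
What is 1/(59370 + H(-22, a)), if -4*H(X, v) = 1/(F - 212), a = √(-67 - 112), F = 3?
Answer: 836/49633321 ≈ 1.6844e-5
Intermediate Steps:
a = I*√179 (a = √(-179) = I*√179 ≈ 13.379*I)
H(X, v) = 1/836 (H(X, v) = -1/(4*(3 - 212)) = -¼/(-209) = -¼*(-1/209) = 1/836)
1/(59370 + H(-22, a)) = 1/(59370 + 1/836) = 1/(49633321/836) = 836/49633321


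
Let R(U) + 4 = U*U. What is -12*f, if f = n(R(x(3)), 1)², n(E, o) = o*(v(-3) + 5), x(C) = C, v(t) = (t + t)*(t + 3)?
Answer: -300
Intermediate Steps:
v(t) = 2*t*(3 + t) (v(t) = (2*t)*(3 + t) = 2*t*(3 + t))
R(U) = -4 + U² (R(U) = -4 + U*U = -4 + U²)
n(E, o) = 5*o (n(E, o) = o*(2*(-3)*(3 - 3) + 5) = o*(2*(-3)*0 + 5) = o*(0 + 5) = o*5 = 5*o)
f = 25 (f = (5*1)² = 5² = 25)
-12*f = -12*25 = -300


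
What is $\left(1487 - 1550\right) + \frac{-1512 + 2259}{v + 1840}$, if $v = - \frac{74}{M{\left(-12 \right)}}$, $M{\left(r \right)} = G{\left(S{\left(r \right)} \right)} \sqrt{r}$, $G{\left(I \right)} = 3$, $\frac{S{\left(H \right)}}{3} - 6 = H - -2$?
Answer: $\frac{9 \left(- 259 \sqrt{3} + 115173 i\right)}{- 16560 i + 37 \sqrt{3}} \approx -62.594 - 0.0015711 i$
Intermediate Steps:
$S{\left(H \right)} = 24 + 3 H$ ($S{\left(H \right)} = 18 + 3 \left(H - -2\right) = 18 + 3 \left(H + 2\right) = 18 + 3 \left(2 + H\right) = 18 + \left(6 + 3 H\right) = 24 + 3 H$)
$M{\left(r \right)} = 3 \sqrt{r}$
$v = \frac{37 i \sqrt{3}}{9}$ ($v = - \frac{74}{3 \sqrt{-12}} = - \frac{74}{3 \cdot 2 i \sqrt{3}} = - \frac{74}{6 i \sqrt{3}} = - 74 \left(- \frac{i \sqrt{3}}{18}\right) = \frac{37 i \sqrt{3}}{9} \approx 7.1207 i$)
$\left(1487 - 1550\right) + \frac{-1512 + 2259}{v + 1840} = \left(1487 - 1550\right) + \frac{-1512 + 2259}{\frac{37 i \sqrt{3}}{9} + 1840} = -63 + \frac{747}{1840 + \frac{37 i \sqrt{3}}{9}}$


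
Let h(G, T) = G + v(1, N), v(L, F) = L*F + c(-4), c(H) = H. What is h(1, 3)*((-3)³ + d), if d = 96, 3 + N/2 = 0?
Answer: -621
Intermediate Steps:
N = -6 (N = -6 + 2*0 = -6 + 0 = -6)
v(L, F) = -4 + F*L (v(L, F) = L*F - 4 = F*L - 4 = -4 + F*L)
h(G, T) = -10 + G (h(G, T) = G + (-4 - 6*1) = G + (-4 - 6) = G - 10 = -10 + G)
h(1, 3)*((-3)³ + d) = (-10 + 1)*((-3)³ + 96) = -9*(-27 + 96) = -9*69 = -621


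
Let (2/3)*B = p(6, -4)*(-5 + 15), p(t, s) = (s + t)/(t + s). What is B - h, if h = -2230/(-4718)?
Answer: 34270/2359 ≈ 14.527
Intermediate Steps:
p(t, s) = 1 (p(t, s) = (s + t)/(s + t) = 1)
B = 15 (B = 3*(1*(-5 + 15))/2 = 3*(1*10)/2 = (3/2)*10 = 15)
h = 1115/2359 (h = -2230*(-1/4718) = 1115/2359 ≈ 0.47266)
B - h = 15 - 1*1115/2359 = 15 - 1115/2359 = 34270/2359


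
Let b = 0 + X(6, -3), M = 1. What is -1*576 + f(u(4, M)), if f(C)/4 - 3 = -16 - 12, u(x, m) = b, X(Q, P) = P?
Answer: -676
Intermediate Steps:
b = -3 (b = 0 - 3 = -3)
u(x, m) = -3
f(C) = -100 (f(C) = 12 + 4*(-16 - 12) = 12 + 4*(-28) = 12 - 112 = -100)
-1*576 + f(u(4, M)) = -1*576 - 100 = -576 - 100 = -676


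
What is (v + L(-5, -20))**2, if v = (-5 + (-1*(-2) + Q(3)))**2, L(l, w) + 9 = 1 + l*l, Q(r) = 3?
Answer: 289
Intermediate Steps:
L(l, w) = -8 + l**2 (L(l, w) = -9 + (1 + l*l) = -9 + (1 + l**2) = -8 + l**2)
v = 0 (v = (-5 + (-1*(-2) + 3))**2 = (-5 + (2 + 3))**2 = (-5 + 5)**2 = 0**2 = 0)
(v + L(-5, -20))**2 = (0 + (-8 + (-5)**2))**2 = (0 + (-8 + 25))**2 = (0 + 17)**2 = 17**2 = 289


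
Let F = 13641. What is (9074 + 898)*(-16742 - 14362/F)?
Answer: -759174954816/4547 ≈ -1.6696e+8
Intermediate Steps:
(9074 + 898)*(-16742 - 14362/F) = (9074 + 898)*(-16742 - 14362/13641) = 9972*(-16742 - 14362*1/13641) = 9972*(-16742 - 14362/13641) = 9972*(-228391984/13641) = -759174954816/4547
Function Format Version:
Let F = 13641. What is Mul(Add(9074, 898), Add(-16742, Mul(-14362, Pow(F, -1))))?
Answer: Rational(-759174954816, 4547) ≈ -1.6696e+8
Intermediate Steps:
Mul(Add(9074, 898), Add(-16742, Mul(-14362, Pow(F, -1)))) = Mul(Add(9074, 898), Add(-16742, Mul(-14362, Pow(13641, -1)))) = Mul(9972, Add(-16742, Mul(-14362, Rational(1, 13641)))) = Mul(9972, Add(-16742, Rational(-14362, 13641))) = Mul(9972, Rational(-228391984, 13641)) = Rational(-759174954816, 4547)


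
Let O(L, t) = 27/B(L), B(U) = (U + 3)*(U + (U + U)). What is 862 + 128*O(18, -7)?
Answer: 18166/21 ≈ 865.05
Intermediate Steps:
B(U) = 3*U*(3 + U) (B(U) = (3 + U)*(U + 2*U) = (3 + U)*(3*U) = 3*U*(3 + U))
O(L, t) = 9/(L*(3 + L)) (O(L, t) = 27/((3*L*(3 + L))) = 27*(1/(3*L*(3 + L))) = 9/(L*(3 + L)))
862 + 128*O(18, -7) = 862 + 128*(9/(18*(3 + 18))) = 862 + 128*(9*(1/18)/21) = 862 + 128*(9*(1/18)*(1/21)) = 862 + 128*(1/42) = 862 + 64/21 = 18166/21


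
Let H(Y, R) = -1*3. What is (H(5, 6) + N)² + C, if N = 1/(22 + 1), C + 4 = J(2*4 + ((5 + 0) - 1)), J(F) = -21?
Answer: -8601/529 ≈ -16.259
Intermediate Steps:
C = -25 (C = -4 - 21 = -25)
H(Y, R) = -3
N = 1/23 ≈ 0.043478
(H(5, 6) + N)² + C = (-3 + 1/23)² - 25 = (-68/23)² - 25 = 4624/529 - 25 = -8601/529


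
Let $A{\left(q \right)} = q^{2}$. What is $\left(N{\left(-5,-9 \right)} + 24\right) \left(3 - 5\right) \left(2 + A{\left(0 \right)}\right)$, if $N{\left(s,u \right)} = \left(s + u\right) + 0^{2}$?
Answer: $-40$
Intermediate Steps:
$N{\left(s,u \right)} = s + u$ ($N{\left(s,u \right)} = \left(s + u\right) + 0 = s + u$)
$\left(N{\left(-5,-9 \right)} + 24\right) \left(3 - 5\right) \left(2 + A{\left(0 \right)}\right) = \left(\left(-5 - 9\right) + 24\right) \left(3 - 5\right) \left(2 + 0^{2}\right) = \left(-14 + 24\right) \left(3 - 5\right) \left(2 + 0\right) = 10 \left(\left(-2\right) 2\right) = 10 \left(-4\right) = -40$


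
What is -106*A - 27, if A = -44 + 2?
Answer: 4425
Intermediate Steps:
A = -42
-106*A - 27 = -106*(-42) - 27 = 4452 - 27 = 4425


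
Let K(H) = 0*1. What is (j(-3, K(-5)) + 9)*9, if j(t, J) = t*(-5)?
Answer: 216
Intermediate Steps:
K(H) = 0
j(t, J) = -5*t
(j(-3, K(-5)) + 9)*9 = (-5*(-3) + 9)*9 = (15 + 9)*9 = 24*9 = 216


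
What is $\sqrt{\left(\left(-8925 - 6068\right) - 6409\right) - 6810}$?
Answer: $2 i \sqrt{7053} \approx 167.96 i$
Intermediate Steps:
$\sqrt{\left(\left(-8925 - 6068\right) - 6409\right) - 6810} = \sqrt{\left(-14993 - 6409\right) - 6810} = \sqrt{-21402 - 6810} = \sqrt{-28212} = 2 i \sqrt{7053}$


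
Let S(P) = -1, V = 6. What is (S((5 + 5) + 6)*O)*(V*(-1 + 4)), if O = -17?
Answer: 306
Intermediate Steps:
(S((5 + 5) + 6)*O)*(V*(-1 + 4)) = (-1*(-17))*(6*(-1 + 4)) = 17*(6*3) = 17*18 = 306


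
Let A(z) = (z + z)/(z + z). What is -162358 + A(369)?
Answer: -162357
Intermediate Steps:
A(z) = 1 (A(z) = (2*z)/((2*z)) = (2*z)*(1/(2*z)) = 1)
-162358 + A(369) = -162358 + 1 = -162357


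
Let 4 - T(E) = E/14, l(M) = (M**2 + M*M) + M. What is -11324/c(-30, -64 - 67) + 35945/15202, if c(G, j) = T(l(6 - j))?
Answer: 3762279227/571884038 ≈ 6.5787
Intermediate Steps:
l(M) = M + 2*M**2 (l(M) = (M**2 + M**2) + M = 2*M**2 + M = M + 2*M**2)
T(E) = 4 - E/14
c(G, j) = 4 - (6 - j)*(13 - 2*j)/14 (c(G, j) = 4 - (6 - j)*(1 + 2*(6 - j))/14 = 4 - (6 - j)*(1 + (12 - 2*j))/14 = 4 - (6 - j)*(13 - 2*j)/14)
-11324/c(-30, -64 - 67) + 35945/15202 = -11324/(4 - (-13 + 2*(-64 - 67))*(-6 + (-64 - 67))/14) + 35945/15202 = -11324/(4 - (-13 + 2*(-131))*(-6 - 131)/14) + 35945*(1/15202) = -11324/(4 - 1/14*(-13 - 262)*(-137)) + 35945/15202 = -11324/(4 - 1/14*(-275)*(-137)) + 35945/15202 = -11324/(4 - 37675/14) + 35945/15202 = -11324/(-37619/14) + 35945/15202 = -11324*(-14/37619) + 35945/15202 = 158536/37619 + 35945/15202 = 3762279227/571884038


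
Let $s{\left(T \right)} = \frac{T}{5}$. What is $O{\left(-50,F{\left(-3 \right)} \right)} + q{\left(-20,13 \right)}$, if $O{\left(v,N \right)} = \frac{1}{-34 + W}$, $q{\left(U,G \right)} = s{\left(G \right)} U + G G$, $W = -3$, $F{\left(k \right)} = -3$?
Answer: $\frac{4328}{37} \approx 116.97$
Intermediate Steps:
$s{\left(T \right)} = \frac{T}{5}$ ($s{\left(T \right)} = T \frac{1}{5} = \frac{T}{5}$)
$q{\left(U,G \right)} = G^{2} + \frac{G U}{5}$ ($q{\left(U,G \right)} = \frac{G}{5} U + G G = \frac{G U}{5} + G^{2} = G^{2} + \frac{G U}{5}$)
$O{\left(v,N \right)} = - \frac{1}{37}$ ($O{\left(v,N \right)} = \frac{1}{-34 - 3} = \frac{1}{-37} = - \frac{1}{37}$)
$O{\left(-50,F{\left(-3 \right)} \right)} + q{\left(-20,13 \right)} = - \frac{1}{37} + \frac{1}{5} \cdot 13 \left(-20 + 5 \cdot 13\right) = - \frac{1}{37} + \frac{1}{5} \cdot 13 \left(-20 + 65\right) = - \frac{1}{37} + \frac{1}{5} \cdot 13 \cdot 45 = - \frac{1}{37} + 117 = \frac{4328}{37}$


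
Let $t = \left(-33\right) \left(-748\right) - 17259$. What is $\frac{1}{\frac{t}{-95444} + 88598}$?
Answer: $\frac{95444}{8456140087} \approx 1.1287 \cdot 10^{-5}$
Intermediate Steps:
$t = 7425$ ($t = 24684 - 17259 = 7425$)
$\frac{1}{\frac{t}{-95444} + 88598} = \frac{1}{\frac{7425}{-95444} + 88598} = \frac{1}{7425 \left(- \frac{1}{95444}\right) + 88598} = \frac{1}{- \frac{7425}{95444} + 88598} = \frac{1}{\frac{8456140087}{95444}} = \frac{95444}{8456140087}$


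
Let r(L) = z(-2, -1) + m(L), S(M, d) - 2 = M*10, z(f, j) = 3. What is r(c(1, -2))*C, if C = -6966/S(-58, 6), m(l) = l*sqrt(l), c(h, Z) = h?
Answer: 13932/289 ≈ 48.208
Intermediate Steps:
S(M, d) = 2 + 10*M (S(M, d) = 2 + M*10 = 2 + 10*M)
m(l) = l**(3/2)
r(L) = 3 + L**(3/2)
C = 3483/289 (C = -6966/(2 + 10*(-58)) = -6966/(2 - 580) = -6966/(-578) = -6966*(-1/578) = 3483/289 ≈ 12.052)
r(c(1, -2))*C = (3 + 1**(3/2))*(3483/289) = (3 + 1)*(3483/289) = 4*(3483/289) = 13932/289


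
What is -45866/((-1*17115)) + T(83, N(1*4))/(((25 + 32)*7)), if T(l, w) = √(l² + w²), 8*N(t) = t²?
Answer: 45866/17115 + √6893/399 ≈ 2.8880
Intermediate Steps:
N(t) = t²/8
-45866/((-1*17115)) + T(83, N(1*4))/(((25 + 32)*7)) = -45866/((-1*17115)) + √(83² + ((1*4)²/8)²)/(((25 + 32)*7)) = -45866/(-17115) + √(6889 + ((⅛)*4²)²)/((57*7)) = -45866*(-1/17115) + √(6889 + ((⅛)*16)²)/399 = 45866/17115 + √(6889 + 2²)*(1/399) = 45866/17115 + √(6889 + 4)*(1/399) = 45866/17115 + √6893*(1/399) = 45866/17115 + √6893/399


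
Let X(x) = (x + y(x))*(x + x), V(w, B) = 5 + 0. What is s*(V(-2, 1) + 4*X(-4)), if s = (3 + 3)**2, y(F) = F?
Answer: 9396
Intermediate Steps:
V(w, B) = 5
X(x) = 4*x**2 (X(x) = (x + x)*(x + x) = (2*x)*(2*x) = 4*x**2)
s = 36 (s = 6**2 = 36)
s*(V(-2, 1) + 4*X(-4)) = 36*(5 + 4*(4*(-4)**2)) = 36*(5 + 4*(4*16)) = 36*(5 + 4*64) = 36*(5 + 256) = 36*261 = 9396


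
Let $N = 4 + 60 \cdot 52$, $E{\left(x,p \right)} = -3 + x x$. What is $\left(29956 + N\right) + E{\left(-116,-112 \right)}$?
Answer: $46533$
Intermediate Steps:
$E{\left(x,p \right)} = -3 + x^{2}$
$N = 3124$ ($N = 4 + 3120 = 3124$)
$\left(29956 + N\right) + E{\left(-116,-112 \right)} = \left(29956 + 3124\right) - \left(3 - \left(-116\right)^{2}\right) = 33080 + \left(-3 + 13456\right) = 33080 + 13453 = 46533$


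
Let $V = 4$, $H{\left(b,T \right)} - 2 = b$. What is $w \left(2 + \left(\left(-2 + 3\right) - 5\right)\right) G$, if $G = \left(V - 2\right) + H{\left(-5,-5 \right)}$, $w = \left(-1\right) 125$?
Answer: $-250$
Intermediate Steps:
$H{\left(b,T \right)} = 2 + b$
$w = -125$
$G = -1$ ($G = \left(4 - 2\right) + \left(2 - 5\right) = 2 - 3 = -1$)
$w \left(2 + \left(\left(-2 + 3\right) - 5\right)\right) G = - 125 \left(2 + \left(\left(-2 + 3\right) - 5\right)\right) \left(-1\right) = - 125 \left(2 + \left(1 - 5\right)\right) \left(-1\right) = - 125 \left(2 - 4\right) \left(-1\right) = - 125 \left(\left(-2\right) \left(-1\right)\right) = \left(-125\right) 2 = -250$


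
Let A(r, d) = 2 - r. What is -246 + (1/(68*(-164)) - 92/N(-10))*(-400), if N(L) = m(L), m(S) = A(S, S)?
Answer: 5898089/2091 ≈ 2820.7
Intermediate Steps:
m(S) = 2 - S
N(L) = 2 - L
-246 + (1/(68*(-164)) - 92/N(-10))*(-400) = -246 + (1/(68*(-164)) - 92/(2 - 1*(-10)))*(-400) = -246 + ((1/68)*(-1/164) - 92/(2 + 10))*(-400) = -246 + (-1/11152 - 92/12)*(-400) = -246 + (-1/11152 - 92*1/12)*(-400) = -246 + (-1/11152 - 23/3)*(-400) = -246 - 256499/33456*(-400) = -246 + 6412475/2091 = 5898089/2091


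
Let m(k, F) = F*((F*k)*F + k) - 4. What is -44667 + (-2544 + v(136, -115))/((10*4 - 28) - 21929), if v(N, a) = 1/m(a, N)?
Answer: -283207542167818979/6340436522028 ≈ -44667.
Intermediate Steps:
m(k, F) = -4 + F*(k + k*F²) (m(k, F) = F*(k*F² + k) - 4 = F*(k + k*F²) - 4 = -4 + F*(k + k*F²))
v(N, a) = 1/(-4 + N*a + a*N³)
-44667 + (-2544 + v(136, -115))/((10*4 - 28) - 21929) = -44667 + (-2544 + 1/(-4 + 136*(-115) - 115*136³))/((10*4 - 28) - 21929) = -44667 + (-2544 + 1/(-4 - 15640 - 115*2515456))/((40 - 28) - 21929) = -44667 + (-2544 + 1/(-4 - 15640 - 289277440))/(12 - 21929) = -44667 + (-2544 + 1/(-289293084))/(-21917) = -44667 + (-2544 - 1/289293084)*(-1/21917) = -44667 - 735961605697/289293084*(-1/21917) = -44667 + 735961605697/6340436522028 = -283207542167818979/6340436522028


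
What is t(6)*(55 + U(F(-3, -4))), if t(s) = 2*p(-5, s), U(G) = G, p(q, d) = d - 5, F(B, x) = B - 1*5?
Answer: 94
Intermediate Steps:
F(B, x) = -5 + B (F(B, x) = B - 5 = -5 + B)
p(q, d) = -5 + d
t(s) = -10 + 2*s (t(s) = 2*(-5 + s) = -10 + 2*s)
t(6)*(55 + U(F(-3, -4))) = (-10 + 2*6)*(55 + (-5 - 3)) = (-10 + 12)*(55 - 8) = 2*47 = 94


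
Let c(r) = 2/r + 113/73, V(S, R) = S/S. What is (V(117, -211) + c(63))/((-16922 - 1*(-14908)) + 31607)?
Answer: 11864/136098207 ≈ 8.7172e-5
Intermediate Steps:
V(S, R) = 1
c(r) = 113/73 + 2/r (c(r) = 2/r + 113*(1/73) = 2/r + 113/73 = 113/73 + 2/r)
(V(117, -211) + c(63))/((-16922 - 1*(-14908)) + 31607) = (1 + (113/73 + 2/63))/((-16922 - 1*(-14908)) + 31607) = (1 + (113/73 + 2*(1/63)))/((-16922 + 14908) + 31607) = (1 + (113/73 + 2/63))/(-2014 + 31607) = (1 + 7265/4599)/29593 = (11864/4599)*(1/29593) = 11864/136098207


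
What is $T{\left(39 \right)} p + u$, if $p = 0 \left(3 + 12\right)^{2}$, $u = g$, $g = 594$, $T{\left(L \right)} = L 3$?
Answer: $594$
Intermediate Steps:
$T{\left(L \right)} = 3 L$
$u = 594$
$p = 0$ ($p = 0 \cdot 15^{2} = 0 \cdot 225 = 0$)
$T{\left(39 \right)} p + u = 3 \cdot 39 \cdot 0 + 594 = 117 \cdot 0 + 594 = 0 + 594 = 594$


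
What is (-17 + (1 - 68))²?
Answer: 7056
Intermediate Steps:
(-17 + (1 - 68))² = (-17 - 67)² = (-84)² = 7056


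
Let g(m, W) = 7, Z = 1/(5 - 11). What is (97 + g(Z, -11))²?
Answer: 10816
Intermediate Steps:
Z = -⅙ (Z = 1/(-6) = -⅙ ≈ -0.16667)
(97 + g(Z, -11))² = (97 + 7)² = 104² = 10816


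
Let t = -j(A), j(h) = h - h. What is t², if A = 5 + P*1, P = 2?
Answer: 0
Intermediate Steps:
A = 7 (A = 5 + 2*1 = 5 + 2 = 7)
j(h) = 0
t = 0 (t = -1*0 = 0)
t² = 0² = 0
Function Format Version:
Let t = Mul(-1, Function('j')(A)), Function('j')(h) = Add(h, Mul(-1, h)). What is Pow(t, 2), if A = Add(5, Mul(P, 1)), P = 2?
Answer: 0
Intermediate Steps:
A = 7 (A = Add(5, Mul(2, 1)) = Add(5, 2) = 7)
Function('j')(h) = 0
t = 0 (t = Mul(-1, 0) = 0)
Pow(t, 2) = Pow(0, 2) = 0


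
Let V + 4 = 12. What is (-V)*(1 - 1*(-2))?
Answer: -24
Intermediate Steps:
V = 8 (V = -4 + 12 = 8)
(-V)*(1 - 1*(-2)) = (-1*8)*(1 - 1*(-2)) = -8*(1 + 2) = -8*3 = -24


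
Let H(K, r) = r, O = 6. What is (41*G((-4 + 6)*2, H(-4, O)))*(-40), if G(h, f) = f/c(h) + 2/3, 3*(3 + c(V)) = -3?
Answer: 4100/3 ≈ 1366.7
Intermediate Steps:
c(V) = -4 (c(V) = -3 + (⅓)*(-3) = -3 - 1 = -4)
G(h, f) = ⅔ - f/4 (G(h, f) = f/(-4) + 2/3 = f*(-¼) + 2*(⅓) = -f/4 + ⅔ = ⅔ - f/4)
(41*G((-4 + 6)*2, H(-4, O)))*(-40) = (41*(⅔ - ¼*6))*(-40) = (41*(⅔ - 3/2))*(-40) = (41*(-⅚))*(-40) = -205/6*(-40) = 4100/3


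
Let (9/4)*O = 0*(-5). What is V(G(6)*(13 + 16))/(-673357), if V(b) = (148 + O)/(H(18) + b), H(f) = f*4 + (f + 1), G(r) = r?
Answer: -148/178439605 ≈ -8.2941e-7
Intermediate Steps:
O = 0 (O = 4*(0*(-5))/9 = (4/9)*0 = 0)
H(f) = 1 + 5*f (H(f) = 4*f + (1 + f) = 1 + 5*f)
V(b) = 148/(91 + b) (V(b) = (148 + 0)/((1 + 5*18) + b) = 148/((1 + 90) + b) = 148/(91 + b))
V(G(6)*(13 + 16))/(-673357) = (148/(91 + 6*(13 + 16)))/(-673357) = (148/(91 + 6*29))*(-1/673357) = (148/(91 + 174))*(-1/673357) = (148/265)*(-1/673357) = -148/178439605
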